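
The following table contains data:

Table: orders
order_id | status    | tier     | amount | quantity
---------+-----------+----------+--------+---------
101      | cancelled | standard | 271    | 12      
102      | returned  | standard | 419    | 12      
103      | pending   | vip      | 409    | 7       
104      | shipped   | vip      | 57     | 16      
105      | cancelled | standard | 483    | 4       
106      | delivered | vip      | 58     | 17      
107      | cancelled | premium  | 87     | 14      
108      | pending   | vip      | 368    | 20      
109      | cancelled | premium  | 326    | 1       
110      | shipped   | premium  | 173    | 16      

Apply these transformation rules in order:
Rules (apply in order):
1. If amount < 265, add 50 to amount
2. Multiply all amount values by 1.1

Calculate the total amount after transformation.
3136.1

Step 1: Apply Rule 1 - Add 50 to records with amount < 265
  - 4 records affected: 375 + (4 × 50) = 575
  - Unaffected records: 2276
  - Sum after Rule 1: 2851
Step 2: Apply Rule 2 - Multiply all by 1.1
  - 2851 × 1.1 = 3136.1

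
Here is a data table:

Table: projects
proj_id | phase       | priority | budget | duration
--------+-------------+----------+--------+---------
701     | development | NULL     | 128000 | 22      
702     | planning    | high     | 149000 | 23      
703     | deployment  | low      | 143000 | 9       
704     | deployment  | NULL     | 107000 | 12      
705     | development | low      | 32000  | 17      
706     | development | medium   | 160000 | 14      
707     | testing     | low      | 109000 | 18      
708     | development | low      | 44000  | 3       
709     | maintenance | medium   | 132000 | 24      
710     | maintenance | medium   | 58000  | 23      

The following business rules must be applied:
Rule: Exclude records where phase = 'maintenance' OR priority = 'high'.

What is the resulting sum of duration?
95

Step 1: Find records where phase = 'maintenance' OR priority = 'high'
Step 2: 3 records match, summing to 70
Step 3: Original sum: 165
Step 4: Remaining sum = 165 - 70 = 95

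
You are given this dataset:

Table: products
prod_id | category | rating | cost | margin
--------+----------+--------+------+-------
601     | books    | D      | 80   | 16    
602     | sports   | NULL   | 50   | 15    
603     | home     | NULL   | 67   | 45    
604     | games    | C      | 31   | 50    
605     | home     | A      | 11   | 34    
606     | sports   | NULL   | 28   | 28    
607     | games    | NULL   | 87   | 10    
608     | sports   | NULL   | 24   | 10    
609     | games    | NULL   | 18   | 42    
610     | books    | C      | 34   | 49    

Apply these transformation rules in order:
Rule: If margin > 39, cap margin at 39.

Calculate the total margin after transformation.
269

Step 1: 4 records have margin > 39
Step 2: These records originally summed to 186
Step 3: After capping: 4 × 39 = 156
Step 4: Unaffected records sum: 113
Step 5: Final sum = 156 + 113 = 269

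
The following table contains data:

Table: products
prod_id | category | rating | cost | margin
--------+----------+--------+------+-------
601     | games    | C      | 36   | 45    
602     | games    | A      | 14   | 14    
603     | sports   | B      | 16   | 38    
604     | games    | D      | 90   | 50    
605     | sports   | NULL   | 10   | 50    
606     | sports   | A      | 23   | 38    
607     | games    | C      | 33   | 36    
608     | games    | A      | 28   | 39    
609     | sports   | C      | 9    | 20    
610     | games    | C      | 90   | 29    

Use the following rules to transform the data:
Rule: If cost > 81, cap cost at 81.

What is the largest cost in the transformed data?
81

Step 1: Original maximum cost = 90
Step 2: Apply cap at 81
Step 3: 2 records had cost > 81 and were capped
Step 4: Maximum after transformation = 81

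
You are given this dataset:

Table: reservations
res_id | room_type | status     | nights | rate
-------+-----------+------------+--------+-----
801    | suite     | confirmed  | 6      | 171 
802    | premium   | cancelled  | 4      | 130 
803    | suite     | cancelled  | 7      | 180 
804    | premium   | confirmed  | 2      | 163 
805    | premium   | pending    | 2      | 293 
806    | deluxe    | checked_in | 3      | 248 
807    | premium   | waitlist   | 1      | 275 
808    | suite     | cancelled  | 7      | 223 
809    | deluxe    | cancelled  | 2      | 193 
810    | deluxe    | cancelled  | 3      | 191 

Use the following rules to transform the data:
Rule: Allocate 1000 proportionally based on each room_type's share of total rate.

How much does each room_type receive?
deluxe: 305.76, premium: 416.55, suite: 277.7

Step 1: Calculate total rate = 2067
Step 2: Calculate each room_type's proportion:
  deluxe: 632/2067 = 30.58% → 305.76
  premium: 861/2067 = 41.65% → 416.55
  suite: 574/2067 = 27.77% → 277.7
Step 3: Verify: sum of allocations ≈ 1000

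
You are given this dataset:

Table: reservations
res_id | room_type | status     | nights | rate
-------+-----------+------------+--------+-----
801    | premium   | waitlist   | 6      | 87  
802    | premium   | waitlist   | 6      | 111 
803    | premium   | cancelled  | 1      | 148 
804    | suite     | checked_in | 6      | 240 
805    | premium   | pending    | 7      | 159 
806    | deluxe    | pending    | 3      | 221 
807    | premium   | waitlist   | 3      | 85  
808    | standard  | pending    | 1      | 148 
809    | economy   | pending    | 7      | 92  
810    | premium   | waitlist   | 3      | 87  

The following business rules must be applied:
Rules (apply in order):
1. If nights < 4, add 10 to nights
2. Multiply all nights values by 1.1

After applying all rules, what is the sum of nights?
102.3

Step 1: Apply Rule 1 - Add 10 to records with nights < 4
  - 5 records affected: 11 + (5 × 10) = 61
  - Unaffected records: 32
  - Sum after Rule 1: 93
Step 2: Apply Rule 2 - Multiply all by 1.1
  - 93 × 1.1 = 102.3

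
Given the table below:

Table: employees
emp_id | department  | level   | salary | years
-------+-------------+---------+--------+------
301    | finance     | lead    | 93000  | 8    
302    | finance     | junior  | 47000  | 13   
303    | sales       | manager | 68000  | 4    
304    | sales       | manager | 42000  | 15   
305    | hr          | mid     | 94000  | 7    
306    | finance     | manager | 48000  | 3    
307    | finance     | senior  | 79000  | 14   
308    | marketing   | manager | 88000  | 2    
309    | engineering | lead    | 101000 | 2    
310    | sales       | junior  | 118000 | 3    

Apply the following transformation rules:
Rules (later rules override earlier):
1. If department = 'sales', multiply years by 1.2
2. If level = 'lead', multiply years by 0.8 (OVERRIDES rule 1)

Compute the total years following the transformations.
73.4

Step 1: Rule 2 takes priority for records with level = 'lead'
  - 2 records: 10 × 0.8 = 8.0
Step 2: Rule 1 applies to remaining records with department = 'sales'
  - 3 records: 22 × 1.2 = 26.4
Step 3: Other records unchanged: 39
Step 4: Final sum = 8.0 + 26.4 + 39 = 73.4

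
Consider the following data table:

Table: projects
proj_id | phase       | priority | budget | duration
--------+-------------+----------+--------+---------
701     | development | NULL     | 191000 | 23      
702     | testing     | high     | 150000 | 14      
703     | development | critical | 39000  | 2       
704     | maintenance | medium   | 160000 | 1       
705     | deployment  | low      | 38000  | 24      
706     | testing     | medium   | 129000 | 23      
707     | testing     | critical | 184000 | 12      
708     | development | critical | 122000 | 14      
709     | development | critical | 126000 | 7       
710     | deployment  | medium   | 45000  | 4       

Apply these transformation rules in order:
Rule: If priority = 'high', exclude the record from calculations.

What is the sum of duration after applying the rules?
110

Step 1: Identify records where priority = 'high'
Step 2: The excluded records sum to 14
Step 3: Original total duration = 124
Step 4: Remaining total = 124 - 14 = 110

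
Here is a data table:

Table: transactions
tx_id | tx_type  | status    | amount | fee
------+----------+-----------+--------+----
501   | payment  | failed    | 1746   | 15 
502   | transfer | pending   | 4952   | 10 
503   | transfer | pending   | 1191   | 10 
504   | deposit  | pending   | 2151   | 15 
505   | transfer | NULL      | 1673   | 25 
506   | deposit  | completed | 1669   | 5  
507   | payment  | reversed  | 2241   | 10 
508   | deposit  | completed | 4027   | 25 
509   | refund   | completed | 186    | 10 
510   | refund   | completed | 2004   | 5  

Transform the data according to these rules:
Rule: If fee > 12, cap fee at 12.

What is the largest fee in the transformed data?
12

Step 1: Original maximum fee = 25
Step 2: Apply cap at 12
Step 3: 4 records had fee > 12 and were capped
Step 4: Maximum after transformation = 12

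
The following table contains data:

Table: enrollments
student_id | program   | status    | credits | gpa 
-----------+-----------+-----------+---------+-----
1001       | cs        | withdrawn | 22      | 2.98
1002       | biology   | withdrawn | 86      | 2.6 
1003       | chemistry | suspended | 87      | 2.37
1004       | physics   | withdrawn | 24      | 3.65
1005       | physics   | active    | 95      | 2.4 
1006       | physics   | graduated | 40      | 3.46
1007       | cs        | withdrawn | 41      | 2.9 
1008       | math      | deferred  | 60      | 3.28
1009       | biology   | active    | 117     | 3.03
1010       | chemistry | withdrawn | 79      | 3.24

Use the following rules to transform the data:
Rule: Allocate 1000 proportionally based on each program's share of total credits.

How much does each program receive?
biology: 311.83, chemistry: 254.99, cs: 96.77, math: 92.17, physics: 244.24

Step 1: Calculate total credits = 651
Step 2: Calculate each program's proportion:
  biology: 203/651 = 31.18% → 311.83
  chemistry: 166/651 = 25.50% → 254.99
  cs: 63/651 = 9.68% → 96.77
  math: 60/651 = 9.22% → 92.17
  physics: 159/651 = 24.42% → 244.24
Step 3: Verify: sum of allocations ≈ 1000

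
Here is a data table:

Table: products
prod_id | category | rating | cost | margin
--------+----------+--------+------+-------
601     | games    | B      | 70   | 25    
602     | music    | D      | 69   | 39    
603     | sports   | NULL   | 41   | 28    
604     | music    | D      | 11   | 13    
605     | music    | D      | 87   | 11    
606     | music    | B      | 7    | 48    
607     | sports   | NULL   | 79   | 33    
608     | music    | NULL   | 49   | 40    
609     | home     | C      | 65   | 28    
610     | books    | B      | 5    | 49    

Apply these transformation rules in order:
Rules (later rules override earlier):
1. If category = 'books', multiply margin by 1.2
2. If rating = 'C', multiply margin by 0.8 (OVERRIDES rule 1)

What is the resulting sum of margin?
318.2

Step 1: Rule 2 takes priority for records with rating = 'C'
  - 1 records: 28 × 0.8 = 22.4
Step 2: Rule 1 applies to remaining records with category = 'books'
  - 1 records: 49 × 1.2 = 58.8
Step 3: Other records unchanged: 237
Step 4: Final sum = 22.4 + 58.8 + 237 = 318.2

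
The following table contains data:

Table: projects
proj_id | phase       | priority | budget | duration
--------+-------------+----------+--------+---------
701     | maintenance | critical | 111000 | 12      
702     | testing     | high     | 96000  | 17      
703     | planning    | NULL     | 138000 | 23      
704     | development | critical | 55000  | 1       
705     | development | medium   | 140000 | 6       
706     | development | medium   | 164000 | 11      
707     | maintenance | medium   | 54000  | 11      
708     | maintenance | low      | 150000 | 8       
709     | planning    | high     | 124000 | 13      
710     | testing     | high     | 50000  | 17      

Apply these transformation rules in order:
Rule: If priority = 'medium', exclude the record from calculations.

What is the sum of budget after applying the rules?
724000

Step 1: Identify records where priority = 'medium'
Step 2: The excluded records sum to 358000
Step 3: Original total budget = 1082000
Step 4: Remaining total = 1082000 - 358000 = 724000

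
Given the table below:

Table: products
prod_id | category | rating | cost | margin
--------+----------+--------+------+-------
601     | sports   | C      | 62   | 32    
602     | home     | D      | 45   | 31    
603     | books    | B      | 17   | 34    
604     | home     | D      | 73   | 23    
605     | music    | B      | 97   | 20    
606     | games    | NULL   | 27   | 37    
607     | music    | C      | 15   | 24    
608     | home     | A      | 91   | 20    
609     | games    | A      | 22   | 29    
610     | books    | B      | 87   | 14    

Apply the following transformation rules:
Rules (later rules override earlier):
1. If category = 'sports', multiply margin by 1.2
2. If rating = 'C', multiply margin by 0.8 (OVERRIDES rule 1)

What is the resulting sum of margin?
252.8

Step 1: Rule 2 takes priority for records with rating = 'C'
  - 2 records: 56 × 0.8 = 44.8
Step 2: Rule 1 applies to remaining records with category = 'sports'
  - 0 records: 0 × 1.2 = 0.0
Step 3: Other records unchanged: 208
Step 4: Final sum = 44.8 + 0.0 + 208 = 252.8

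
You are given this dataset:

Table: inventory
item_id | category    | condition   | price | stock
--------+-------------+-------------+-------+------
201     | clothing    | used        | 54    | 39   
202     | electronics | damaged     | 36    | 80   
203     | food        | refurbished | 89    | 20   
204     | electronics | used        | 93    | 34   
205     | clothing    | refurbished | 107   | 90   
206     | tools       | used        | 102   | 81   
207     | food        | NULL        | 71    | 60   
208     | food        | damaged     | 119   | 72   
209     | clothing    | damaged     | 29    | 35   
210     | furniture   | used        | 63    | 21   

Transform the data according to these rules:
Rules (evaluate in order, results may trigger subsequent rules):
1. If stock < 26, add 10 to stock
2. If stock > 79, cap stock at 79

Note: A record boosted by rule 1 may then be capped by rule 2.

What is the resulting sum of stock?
538

Step 1: Apply rule 1 to records with stock < 26
  - 2 records get bonus of 10
  - Of these, 0 records then exceed 79 and get capped
Step 2: Apply rule 2 to records with stock > 79
  - 3 records (original) are capped
Step 3: Calculate final sum = 538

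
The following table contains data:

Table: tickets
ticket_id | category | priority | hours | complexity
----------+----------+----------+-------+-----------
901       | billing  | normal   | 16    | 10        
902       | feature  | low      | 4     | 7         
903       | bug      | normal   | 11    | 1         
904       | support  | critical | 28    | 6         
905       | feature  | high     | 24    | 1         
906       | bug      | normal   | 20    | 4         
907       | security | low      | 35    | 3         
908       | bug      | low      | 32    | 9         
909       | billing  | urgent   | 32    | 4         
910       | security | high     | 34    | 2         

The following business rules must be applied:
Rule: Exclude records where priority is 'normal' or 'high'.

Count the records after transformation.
5

Step 1: Count records to exclude
  - 3 (normal) + 2 (high) = 5 records
Step 2: Total records: 10
Step 3: Remaining = 10 - 5 = 5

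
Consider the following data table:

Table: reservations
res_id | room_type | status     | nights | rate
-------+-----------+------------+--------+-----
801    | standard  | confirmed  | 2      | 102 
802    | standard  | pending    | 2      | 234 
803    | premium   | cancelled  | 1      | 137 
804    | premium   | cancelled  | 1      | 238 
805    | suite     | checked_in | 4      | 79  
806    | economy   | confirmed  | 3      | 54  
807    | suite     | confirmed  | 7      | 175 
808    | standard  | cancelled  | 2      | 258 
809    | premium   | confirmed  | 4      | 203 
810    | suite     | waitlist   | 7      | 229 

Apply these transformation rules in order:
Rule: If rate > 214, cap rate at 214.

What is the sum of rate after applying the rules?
1606

Step 1: 4 records have rate > 214
Step 2: These records originally summed to 959
Step 3: After capping: 4 × 214 = 856
Step 4: Unaffected records sum: 750
Step 5: Final sum = 856 + 750 = 1606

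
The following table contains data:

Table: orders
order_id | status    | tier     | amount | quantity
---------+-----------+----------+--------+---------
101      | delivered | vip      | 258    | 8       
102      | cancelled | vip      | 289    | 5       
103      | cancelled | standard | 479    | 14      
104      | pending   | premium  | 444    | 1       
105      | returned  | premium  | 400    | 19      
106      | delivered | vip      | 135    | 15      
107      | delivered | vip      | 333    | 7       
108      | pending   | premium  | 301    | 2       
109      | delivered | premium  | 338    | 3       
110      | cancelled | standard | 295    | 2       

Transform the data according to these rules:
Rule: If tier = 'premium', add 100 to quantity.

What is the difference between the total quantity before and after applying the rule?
400

Step 1: Original sum of quantity = 76
Step 2: 4 records have tier = 'premium'
Step 3: Each affected record changes by 100
Step 4: Total change = 4 × 100 = 400
Step 5: New sum = 76 + 400 = 476
Step 6: Difference = |476 - 76| = 400
        (Sum increased by 400)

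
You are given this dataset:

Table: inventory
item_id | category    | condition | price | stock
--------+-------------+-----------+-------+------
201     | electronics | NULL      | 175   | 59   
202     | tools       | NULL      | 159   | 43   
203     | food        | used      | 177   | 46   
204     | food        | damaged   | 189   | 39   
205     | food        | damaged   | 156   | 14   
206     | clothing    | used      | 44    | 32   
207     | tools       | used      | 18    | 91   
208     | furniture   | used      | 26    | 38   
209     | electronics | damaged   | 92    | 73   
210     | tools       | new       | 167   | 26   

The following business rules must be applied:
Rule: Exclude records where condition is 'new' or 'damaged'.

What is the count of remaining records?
6

Step 1: Count records to exclude
  - 1 (new) + 3 (damaged) = 4 records
Step 2: Total records: 10
Step 3: Remaining = 10 - 4 = 6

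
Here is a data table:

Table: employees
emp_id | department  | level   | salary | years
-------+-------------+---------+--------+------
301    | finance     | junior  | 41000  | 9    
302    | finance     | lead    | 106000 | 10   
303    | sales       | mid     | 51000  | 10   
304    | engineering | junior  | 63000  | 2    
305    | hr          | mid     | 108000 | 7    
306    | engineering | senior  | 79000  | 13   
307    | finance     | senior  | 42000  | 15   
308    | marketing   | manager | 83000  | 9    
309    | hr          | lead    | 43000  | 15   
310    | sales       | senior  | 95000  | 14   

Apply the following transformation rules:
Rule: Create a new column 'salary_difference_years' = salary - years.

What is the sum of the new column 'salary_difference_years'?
710896

Step 1: For each record, compute salary - years
Example calculations:
  41000 - 9 = 40991
  106000 - 10 = 105990
  51000 - 10 = 50990
  ...
Step 2: Sum all derived values
Step 3: Total = 710896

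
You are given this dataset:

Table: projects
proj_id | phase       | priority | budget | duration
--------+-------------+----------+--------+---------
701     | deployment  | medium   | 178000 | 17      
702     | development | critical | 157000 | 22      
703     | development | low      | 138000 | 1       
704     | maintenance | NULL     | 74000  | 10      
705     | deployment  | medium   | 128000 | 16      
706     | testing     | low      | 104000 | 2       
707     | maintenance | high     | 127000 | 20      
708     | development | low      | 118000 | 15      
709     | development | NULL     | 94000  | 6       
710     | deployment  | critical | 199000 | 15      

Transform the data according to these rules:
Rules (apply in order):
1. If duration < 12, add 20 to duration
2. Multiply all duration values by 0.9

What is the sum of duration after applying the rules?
183.6

Step 1: Apply Rule 1 - Add 20 to records with duration < 12
  - 4 records affected: 19 + (4 × 20) = 99
  - Unaffected records: 105
  - Sum after Rule 1: 204
Step 2: Apply Rule 2 - Multiply all by 0.9
  - 204 × 0.9 = 183.6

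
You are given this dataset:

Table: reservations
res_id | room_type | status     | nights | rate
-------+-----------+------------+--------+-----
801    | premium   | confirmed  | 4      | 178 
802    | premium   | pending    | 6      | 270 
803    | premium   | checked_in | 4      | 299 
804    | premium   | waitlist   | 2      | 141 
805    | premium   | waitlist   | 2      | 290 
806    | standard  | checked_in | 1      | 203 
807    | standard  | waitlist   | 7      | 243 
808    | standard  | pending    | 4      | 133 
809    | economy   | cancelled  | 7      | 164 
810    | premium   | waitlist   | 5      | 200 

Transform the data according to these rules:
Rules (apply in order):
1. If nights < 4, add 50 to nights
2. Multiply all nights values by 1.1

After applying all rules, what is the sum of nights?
211.2

Step 1: Apply Rule 1 - Add 50 to records with nights < 4
  - 3 records affected: 5 + (3 × 50) = 155
  - Unaffected records: 37
  - Sum after Rule 1: 192
Step 2: Apply Rule 2 - Multiply all by 1.1
  - 192 × 1.1 = 211.2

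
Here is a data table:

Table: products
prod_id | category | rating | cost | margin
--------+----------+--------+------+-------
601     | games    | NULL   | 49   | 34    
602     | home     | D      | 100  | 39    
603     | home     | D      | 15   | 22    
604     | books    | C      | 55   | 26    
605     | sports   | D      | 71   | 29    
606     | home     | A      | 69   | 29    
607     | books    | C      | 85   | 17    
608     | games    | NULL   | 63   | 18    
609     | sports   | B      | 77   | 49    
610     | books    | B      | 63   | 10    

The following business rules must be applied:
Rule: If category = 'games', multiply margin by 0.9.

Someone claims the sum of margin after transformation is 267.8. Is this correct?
Yes, the result is correct.

Step 1: Calculate the correct sum after transformation
Step 2: Apply multiplier 0.9 to records where category = 'games'
Step 3: Correct result = 267.8
Step 4: Claimed result = 267.8
Step 5: 267.8 = 267.8 ✓
Conclusion: The claimed result is correct.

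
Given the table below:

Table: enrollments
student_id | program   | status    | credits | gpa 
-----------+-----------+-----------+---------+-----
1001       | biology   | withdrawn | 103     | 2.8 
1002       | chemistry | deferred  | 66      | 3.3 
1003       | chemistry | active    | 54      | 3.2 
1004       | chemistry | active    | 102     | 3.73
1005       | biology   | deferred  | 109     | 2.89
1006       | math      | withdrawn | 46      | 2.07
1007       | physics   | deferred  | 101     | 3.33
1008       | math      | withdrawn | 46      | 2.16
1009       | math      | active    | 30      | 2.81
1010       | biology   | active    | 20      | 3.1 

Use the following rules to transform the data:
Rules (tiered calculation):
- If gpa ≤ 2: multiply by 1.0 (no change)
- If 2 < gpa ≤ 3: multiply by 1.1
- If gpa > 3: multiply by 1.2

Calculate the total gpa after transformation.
33.99

Step 1: Tier 1 (gpa ≤ 2): 0 records, sum = 0 × 1.0 = 0.0
Step 2: Tier 2 (2 < gpa ≤ 3): 5 records, sum = 12.73 × 1.1 = 14.0
Step 3: Tier 3 (gpa > 3): 5 records, sum = 16.66 × 1.2 = 19.99
Step 4: Final sum = 0.0 + 14.0 + 19.99 = 33.99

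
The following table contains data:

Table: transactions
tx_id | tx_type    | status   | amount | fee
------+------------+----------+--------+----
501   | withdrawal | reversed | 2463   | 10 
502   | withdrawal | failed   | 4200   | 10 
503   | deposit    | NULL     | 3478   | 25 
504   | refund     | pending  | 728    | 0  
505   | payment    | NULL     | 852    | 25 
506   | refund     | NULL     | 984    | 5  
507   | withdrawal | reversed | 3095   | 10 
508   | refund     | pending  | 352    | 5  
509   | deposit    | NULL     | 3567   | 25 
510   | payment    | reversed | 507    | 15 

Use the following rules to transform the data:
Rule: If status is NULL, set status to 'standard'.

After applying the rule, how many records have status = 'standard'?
4

Step 1: Count records where status IS NULL
Step 2: Found 4 records with NULL status
Step 3: These records will have status set to 'standard'
Step 4: Records already having status = 'standard': 0
Step 5: Answer: 4 + 0 = 4 records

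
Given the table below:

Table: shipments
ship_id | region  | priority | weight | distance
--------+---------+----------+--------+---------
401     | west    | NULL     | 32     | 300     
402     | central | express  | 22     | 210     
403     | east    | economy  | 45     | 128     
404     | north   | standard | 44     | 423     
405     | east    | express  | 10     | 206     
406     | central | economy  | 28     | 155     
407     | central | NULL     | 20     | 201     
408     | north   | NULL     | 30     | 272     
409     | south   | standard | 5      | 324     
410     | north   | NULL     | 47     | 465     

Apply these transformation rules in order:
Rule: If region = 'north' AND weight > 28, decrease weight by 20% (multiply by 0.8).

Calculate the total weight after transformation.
258.8

Step 1: Find records where region = 'north' AND weight > 28
Step 2: 3 records match, summing to 121
Step 3: After multiplier: 121 × 0.8 = 96.8
Step 4: Unaffected records sum: 162
Step 5: Final sum = 96.8 + 162 = 258.8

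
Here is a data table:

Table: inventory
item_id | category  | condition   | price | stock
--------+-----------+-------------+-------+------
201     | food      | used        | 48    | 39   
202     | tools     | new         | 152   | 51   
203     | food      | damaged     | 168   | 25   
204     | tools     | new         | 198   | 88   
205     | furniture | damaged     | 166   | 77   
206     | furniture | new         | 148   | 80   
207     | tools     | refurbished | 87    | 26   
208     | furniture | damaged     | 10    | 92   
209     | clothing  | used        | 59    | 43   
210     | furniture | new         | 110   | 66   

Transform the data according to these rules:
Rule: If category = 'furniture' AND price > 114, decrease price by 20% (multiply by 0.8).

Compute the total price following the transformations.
1083.2

Step 1: Find records where category = 'furniture' AND price > 114
Step 2: 2 records match, summing to 314
Step 3: After multiplier: 314 × 0.8 = 251.2
Step 4: Unaffected records sum: 832
Step 5: Final sum = 251.2 + 832 = 1083.2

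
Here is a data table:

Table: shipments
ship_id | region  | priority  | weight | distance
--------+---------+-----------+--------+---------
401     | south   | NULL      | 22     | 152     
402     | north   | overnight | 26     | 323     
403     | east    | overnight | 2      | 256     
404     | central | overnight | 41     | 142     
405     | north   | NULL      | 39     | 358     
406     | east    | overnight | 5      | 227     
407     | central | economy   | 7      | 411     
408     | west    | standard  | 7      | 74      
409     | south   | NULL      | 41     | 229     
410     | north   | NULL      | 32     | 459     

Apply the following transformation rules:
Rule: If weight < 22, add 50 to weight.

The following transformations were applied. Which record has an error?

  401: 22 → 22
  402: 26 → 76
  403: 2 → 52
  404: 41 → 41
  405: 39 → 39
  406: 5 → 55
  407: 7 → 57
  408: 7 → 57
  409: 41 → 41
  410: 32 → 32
Record 402 has an error. The correct transformed value should be 26, not 76.

Step 1: Check each record against the rule
Step 2: Record 402 has weight = 26
Step 3: Since 26 >= 22, the bonus should not have been applied
Step 4: Correct value = 26, but claimed value = 76
Conclusion: Record 402 has the error.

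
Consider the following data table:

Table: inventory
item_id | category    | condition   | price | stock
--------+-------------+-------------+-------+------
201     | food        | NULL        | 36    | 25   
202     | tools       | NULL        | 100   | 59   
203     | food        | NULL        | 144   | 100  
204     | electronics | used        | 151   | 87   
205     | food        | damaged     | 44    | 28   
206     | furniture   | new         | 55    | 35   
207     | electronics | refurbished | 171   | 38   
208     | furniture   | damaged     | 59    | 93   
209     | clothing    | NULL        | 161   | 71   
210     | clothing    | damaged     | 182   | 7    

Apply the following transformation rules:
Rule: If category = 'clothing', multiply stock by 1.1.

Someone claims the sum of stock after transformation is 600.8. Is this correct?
No, the correct result is 550.8.

Step 1: Calculate the correct sum after transformation
Step 2: Apply multiplier 1.1 to records where category = 'clothing'
Step 3: Correct result = 550.8
Step 4: Claimed result = 600.8
Step 5: 550.8 ≠ 600.8
Conclusion: The claimed result is incorrect. The correct answer is 550.8.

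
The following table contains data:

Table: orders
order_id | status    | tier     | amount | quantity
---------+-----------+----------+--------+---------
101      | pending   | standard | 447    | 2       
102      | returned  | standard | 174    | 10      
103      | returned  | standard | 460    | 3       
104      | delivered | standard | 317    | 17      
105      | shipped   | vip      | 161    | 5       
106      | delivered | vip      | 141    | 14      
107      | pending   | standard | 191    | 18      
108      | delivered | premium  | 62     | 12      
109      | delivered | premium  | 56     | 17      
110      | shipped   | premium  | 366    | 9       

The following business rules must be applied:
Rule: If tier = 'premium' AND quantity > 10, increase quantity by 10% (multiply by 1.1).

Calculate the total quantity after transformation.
109.9

Step 1: Find records where tier = 'premium' AND quantity > 10
Step 2: 2 records match, summing to 29
Step 3: After multiplier: 29 × 1.1 = 31.9
Step 4: Unaffected records sum: 78
Step 5: Final sum = 31.9 + 78 = 109.9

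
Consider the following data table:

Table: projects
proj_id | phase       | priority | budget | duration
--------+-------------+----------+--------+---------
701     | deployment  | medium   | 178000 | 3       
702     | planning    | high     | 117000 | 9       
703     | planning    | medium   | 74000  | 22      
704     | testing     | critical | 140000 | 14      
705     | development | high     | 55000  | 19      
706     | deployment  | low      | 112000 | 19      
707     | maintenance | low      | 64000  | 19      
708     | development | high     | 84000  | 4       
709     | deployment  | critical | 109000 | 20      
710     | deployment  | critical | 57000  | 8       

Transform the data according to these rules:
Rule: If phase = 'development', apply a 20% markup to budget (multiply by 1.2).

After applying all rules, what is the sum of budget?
1017800.0

Step 1: Records with phase = 'development' have total budget = 139000
Step 2: Apply multiplier: 139000 × 1.2 = 166800.0
Step 3: Other records total: 851000
Step 4: Final sum = 166800.0 + 851000 = 1017800.0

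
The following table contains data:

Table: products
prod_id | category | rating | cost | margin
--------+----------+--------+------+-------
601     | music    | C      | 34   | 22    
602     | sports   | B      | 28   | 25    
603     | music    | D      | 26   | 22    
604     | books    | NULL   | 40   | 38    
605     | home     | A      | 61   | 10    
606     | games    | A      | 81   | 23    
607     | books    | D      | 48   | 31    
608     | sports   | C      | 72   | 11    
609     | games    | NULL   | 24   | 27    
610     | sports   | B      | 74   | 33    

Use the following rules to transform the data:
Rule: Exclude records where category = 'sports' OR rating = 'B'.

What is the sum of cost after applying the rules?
314

Step 1: Find records where category = 'sports' OR rating = 'B'
Step 2: 3 records match, summing to 174
Step 3: Original sum: 488
Step 4: Remaining sum = 488 - 174 = 314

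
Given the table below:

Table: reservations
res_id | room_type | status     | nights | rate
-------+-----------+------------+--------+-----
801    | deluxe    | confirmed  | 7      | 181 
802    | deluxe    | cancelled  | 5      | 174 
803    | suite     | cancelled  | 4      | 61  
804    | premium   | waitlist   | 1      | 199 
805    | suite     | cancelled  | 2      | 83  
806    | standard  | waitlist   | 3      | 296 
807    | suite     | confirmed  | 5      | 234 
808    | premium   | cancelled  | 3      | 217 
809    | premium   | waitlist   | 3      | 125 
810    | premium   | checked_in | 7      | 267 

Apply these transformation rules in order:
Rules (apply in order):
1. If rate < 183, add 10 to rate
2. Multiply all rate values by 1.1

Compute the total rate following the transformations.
2075.7

Step 1: Apply Rule 1 - Add 10 to records with rate < 183
  - 5 records affected: 624 + (5 × 10) = 674
  - Unaffected records: 1213
  - Sum after Rule 1: 1887
Step 2: Apply Rule 2 - Multiply all by 1.1
  - 1887 × 1.1 = 2075.7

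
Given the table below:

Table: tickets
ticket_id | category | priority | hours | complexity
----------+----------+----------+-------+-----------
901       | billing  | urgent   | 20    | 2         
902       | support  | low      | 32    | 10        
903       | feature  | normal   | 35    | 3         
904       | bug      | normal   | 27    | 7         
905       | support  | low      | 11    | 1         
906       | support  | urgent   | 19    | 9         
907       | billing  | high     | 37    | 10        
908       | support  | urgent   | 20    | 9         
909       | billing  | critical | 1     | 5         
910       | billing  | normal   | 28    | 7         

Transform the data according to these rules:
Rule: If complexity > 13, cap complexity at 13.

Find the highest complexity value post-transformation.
10

Step 1: Original maximum complexity = 10
Step 2: Check cap of 13 against maximum
Step 3: No records exceed the cap (max 10 <= cap 13), so no capping applies
Step 4: Maximum after transformation = 10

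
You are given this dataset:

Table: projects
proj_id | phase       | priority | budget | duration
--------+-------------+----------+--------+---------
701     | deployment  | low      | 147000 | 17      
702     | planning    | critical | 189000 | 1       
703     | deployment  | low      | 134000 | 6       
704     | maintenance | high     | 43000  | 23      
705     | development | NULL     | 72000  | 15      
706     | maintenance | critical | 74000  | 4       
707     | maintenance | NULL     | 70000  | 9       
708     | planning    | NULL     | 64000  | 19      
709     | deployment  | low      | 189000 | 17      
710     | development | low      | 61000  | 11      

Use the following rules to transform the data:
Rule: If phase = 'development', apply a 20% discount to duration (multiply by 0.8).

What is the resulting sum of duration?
116.8

Step 1: Records with phase = 'development' have total duration = 26
Step 2: Apply multiplier: 26 × 0.8 = 20.8
Step 3: Other records total: 96
Step 4: Final sum = 20.8 + 96 = 116.8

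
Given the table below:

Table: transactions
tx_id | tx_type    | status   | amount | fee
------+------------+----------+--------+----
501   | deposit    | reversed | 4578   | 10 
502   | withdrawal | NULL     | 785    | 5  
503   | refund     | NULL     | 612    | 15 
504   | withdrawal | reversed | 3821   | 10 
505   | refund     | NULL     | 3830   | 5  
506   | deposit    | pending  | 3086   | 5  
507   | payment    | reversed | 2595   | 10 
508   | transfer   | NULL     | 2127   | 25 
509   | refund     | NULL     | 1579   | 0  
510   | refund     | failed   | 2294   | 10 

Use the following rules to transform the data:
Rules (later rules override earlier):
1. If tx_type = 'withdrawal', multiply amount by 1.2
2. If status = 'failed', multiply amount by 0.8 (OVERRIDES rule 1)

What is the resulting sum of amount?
25769.4

Step 1: Rule 2 takes priority for records with status = 'failed'
  - 1 records: 2294 × 0.8 = 1835.2
Step 2: Rule 1 applies to remaining records with tx_type = 'withdrawal'
  - 2 records: 4606 × 1.2 = 5527.2
Step 3: Other records unchanged: 18407
Step 4: Final sum = 1835.2 + 5527.2 + 18407 = 25769.4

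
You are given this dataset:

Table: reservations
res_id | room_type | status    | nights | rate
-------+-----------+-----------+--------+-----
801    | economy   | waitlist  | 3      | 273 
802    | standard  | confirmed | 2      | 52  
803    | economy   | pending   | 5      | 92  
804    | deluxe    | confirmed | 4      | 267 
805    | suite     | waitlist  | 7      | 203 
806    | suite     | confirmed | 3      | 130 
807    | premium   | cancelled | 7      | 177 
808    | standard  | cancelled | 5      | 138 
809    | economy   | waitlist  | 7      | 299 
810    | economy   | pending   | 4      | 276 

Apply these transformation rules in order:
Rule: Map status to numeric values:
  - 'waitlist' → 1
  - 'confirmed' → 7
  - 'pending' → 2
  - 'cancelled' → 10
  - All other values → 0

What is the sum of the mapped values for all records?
48

Step 1: Apply mapping to each record
Step 2: Count by status:
  'waitlist': 3 records × 1 = 3
  'confirmed': 3 records × 7 = 21
  'pending': 2 records × 2 = 4
  'cancelled': 2 records × 10 = 20
Step 3: Sum all mapped values = 48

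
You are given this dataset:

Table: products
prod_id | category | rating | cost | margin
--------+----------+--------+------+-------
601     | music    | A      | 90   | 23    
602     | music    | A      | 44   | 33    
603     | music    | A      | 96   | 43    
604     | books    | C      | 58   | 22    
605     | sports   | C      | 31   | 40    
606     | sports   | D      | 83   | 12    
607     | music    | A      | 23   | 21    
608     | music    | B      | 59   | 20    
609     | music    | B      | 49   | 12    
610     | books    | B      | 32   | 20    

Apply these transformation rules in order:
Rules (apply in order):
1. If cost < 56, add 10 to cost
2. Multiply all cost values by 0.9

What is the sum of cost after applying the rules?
553.5

Step 1: Apply Rule 1 - Add 10 to records with cost < 56
  - 5 records affected: 179 + (5 × 10) = 229
  - Unaffected records: 386
  - Sum after Rule 1: 615
Step 2: Apply Rule 2 - Multiply all by 0.9
  - 615 × 0.9 = 553.5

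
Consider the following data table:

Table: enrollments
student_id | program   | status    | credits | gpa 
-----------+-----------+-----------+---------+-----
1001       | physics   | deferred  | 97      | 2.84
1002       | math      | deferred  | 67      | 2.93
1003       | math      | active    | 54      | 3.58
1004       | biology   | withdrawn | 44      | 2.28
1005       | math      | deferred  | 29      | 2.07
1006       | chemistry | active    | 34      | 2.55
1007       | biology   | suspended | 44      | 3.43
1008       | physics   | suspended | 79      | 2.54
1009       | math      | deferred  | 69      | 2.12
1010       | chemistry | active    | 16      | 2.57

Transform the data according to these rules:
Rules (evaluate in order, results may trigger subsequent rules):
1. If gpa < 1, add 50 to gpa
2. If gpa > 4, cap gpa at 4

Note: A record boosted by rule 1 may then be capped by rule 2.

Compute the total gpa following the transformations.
26.91

Step 1: Apply rule 1 to records with gpa < 1
  - 0 records get bonus of 50
  - Of these, 0 records then exceed 4 and get capped
Step 2: Apply rule 2 to records with gpa > 4
  - 0 records (original) are capped
Step 3: Calculate final sum = 26.91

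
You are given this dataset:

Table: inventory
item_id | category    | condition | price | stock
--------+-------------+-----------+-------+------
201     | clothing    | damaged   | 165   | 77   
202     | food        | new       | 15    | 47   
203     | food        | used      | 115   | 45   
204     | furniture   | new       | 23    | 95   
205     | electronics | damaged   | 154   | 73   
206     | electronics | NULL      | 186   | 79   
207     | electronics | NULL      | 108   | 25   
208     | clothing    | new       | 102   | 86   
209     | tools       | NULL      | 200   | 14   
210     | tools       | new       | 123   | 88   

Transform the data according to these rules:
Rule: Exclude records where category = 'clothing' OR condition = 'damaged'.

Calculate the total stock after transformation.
393

Step 1: Find records where category = 'clothing' OR condition = 'damaged'
Step 2: 3 records match, summing to 236
Step 3: Original sum: 629
Step 4: Remaining sum = 629 - 236 = 393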